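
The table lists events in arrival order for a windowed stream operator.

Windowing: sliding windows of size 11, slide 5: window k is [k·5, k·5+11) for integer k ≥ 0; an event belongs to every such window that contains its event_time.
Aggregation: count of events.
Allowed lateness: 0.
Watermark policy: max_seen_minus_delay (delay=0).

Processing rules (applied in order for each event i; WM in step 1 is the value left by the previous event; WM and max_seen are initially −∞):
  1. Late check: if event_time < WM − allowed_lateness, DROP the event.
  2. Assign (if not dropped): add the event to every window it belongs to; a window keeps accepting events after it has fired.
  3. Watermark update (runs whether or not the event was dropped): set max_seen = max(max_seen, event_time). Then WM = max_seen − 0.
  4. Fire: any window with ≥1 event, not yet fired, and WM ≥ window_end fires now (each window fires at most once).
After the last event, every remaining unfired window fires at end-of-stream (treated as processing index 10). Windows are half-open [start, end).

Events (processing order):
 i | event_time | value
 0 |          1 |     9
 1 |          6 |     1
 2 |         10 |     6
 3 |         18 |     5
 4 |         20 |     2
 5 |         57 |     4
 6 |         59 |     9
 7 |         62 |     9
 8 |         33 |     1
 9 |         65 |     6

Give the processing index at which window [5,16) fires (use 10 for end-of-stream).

3

i=0 t=1 v=9: → [0,11); WM=1
i=1 t=6 v=1: → [5,16),[0,11); WM=6
i=2 t=10 v=6: → [10,21),[5,16),[0,11); WM=10
i=3 t=18 v=5: → [15,26),[10,21); WM=18; [0,11) fires=3 [5,16) fires=2
i=4 t=20 v=2: → [20,31),[15,26),[10,21); WM=20
i=5 t=57 v=4: → [55,66),[50,61); WM=57; [10,21) fires=3 [15,26) fires=2 [20,31) fires=1
i=6 t=59 v=9: → [55,66),[50,61); WM=59
i=7 t=62 v=9: → [60,71),[55,66); WM=62; [50,61) fires=2
i=8 t=33 v=1: DROP (t<62-0); WM=62
i=9 t=65 v=6: → [65,76),[60,71),[55,66); WM=65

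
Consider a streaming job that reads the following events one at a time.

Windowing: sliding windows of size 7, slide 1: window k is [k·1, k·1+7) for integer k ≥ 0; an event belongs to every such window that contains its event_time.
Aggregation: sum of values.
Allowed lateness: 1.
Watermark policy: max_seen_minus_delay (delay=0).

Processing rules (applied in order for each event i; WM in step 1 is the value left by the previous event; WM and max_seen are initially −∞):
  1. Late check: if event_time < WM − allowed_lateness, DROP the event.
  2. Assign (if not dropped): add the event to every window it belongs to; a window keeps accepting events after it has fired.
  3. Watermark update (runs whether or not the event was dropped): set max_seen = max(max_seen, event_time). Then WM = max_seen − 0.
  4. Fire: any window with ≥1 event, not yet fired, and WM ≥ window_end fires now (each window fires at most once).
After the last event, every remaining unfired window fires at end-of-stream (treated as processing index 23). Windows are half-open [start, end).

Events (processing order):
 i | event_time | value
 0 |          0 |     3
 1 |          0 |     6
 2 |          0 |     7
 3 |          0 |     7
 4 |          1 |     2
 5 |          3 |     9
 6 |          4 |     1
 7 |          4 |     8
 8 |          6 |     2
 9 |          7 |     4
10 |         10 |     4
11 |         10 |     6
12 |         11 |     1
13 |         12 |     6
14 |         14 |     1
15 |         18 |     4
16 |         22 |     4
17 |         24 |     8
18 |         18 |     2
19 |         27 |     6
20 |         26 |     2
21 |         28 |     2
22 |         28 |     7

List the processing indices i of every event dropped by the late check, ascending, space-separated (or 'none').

18

i=0 t=0 v=3: → [0,7); WM=0
i=1 t=0 v=6: → [0,7); WM=0
i=2 t=0 v=7: → [0,7); WM=0
i=3 t=0 v=7: → [0,7); WM=0
i=4 t=1 v=2: → [1,8),[0,7); WM=1
i=5 t=3 v=9: → [3,10),[2,9),[1,8),[0,7); WM=3
i=6 t=4 v=1: → [4,11),[3,10),[2,9),[1,8),[0,7); WM=4
i=7 t=4 v=8: → [4,11),[3,10),[2,9),[1,8),[0,7); WM=4
i=8 t=6 v=2: → [6,13),[5,12),[4,11),[3,10),[2,9),[1,8),[0,7); WM=6
i=9 t=7 v=4: → [7,14),[6,13),[5,12),[4,11),[3,10),[2,9),[1,8); WM=7; [0,7) fires=45
i=10 t=10 v=4: → [10,17),[9,16),[8,15),[7,14),[6,13),[5,12),[4,11); WM=10; [1,8) fires=26 [2,9) fires=24 [3,10) fires=24
i=11 t=10 v=6: → [10,17),[9,16),[8,15),[7,14),[6,13),[5,12),[4,11); WM=10
i=12 t=11 v=1: → [11,18),[10,17),[9,16),[8,15),[7,14),[6,13),[5,12); WM=11; [4,11) fires=25
i=13 t=12 v=6: → [12,19),[11,18),[10,17),[9,16),[8,15),[7,14),[6,13); WM=12; [5,12) fires=17
i=14 t=14 v=1: → [14,21),[13,20),[12,19),[11,18),[10,17),[9,16),[8,15); WM=14; [6,13) fires=23 [7,14) fires=21
i=15 t=18 v=4: → [18,25),[17,24),[16,23),[15,22),[14,21),[13,20),[12,19); WM=18; [8,15) fires=18 [9,16) fires=18 [10,17) fires=18 [11,18) fires=8
i=16 t=22 v=4: → [22,29),[21,28),[20,27),[19,26),[18,25),[17,24),[16,23); WM=22; [12,19) fires=11 [13,20) fires=5 [14,21) fires=5 [15,22) fires=4
i=17 t=24 v=8: → [24,31),[23,30),[22,29),[21,28),[20,27),[19,26),[18,25); WM=24; [16,23) fires=8 [17,24) fires=8
i=18 t=18 v=2: DROP (t<24-1); WM=24
i=19 t=27 v=6: → [27,34),[26,33),[25,32),[24,31),[23,30),[22,29),[21,28); WM=27; [18,25) fires=16 [19,26) fires=12 [20,27) fires=12
i=20 t=26 v=2: → [26,33),[25,32),[24,31),[23,30),[22,29),[21,28),[20,27); WM=27
i=21 t=28 v=2: → [28,35),[27,34),[26,33),[25,32),[24,31),[23,30),[22,29); WM=28; [21,28) fires=20
i=22 t=28 v=7: → [28,35),[27,34),[26,33),[25,32),[24,31),[23,30),[22,29); WM=28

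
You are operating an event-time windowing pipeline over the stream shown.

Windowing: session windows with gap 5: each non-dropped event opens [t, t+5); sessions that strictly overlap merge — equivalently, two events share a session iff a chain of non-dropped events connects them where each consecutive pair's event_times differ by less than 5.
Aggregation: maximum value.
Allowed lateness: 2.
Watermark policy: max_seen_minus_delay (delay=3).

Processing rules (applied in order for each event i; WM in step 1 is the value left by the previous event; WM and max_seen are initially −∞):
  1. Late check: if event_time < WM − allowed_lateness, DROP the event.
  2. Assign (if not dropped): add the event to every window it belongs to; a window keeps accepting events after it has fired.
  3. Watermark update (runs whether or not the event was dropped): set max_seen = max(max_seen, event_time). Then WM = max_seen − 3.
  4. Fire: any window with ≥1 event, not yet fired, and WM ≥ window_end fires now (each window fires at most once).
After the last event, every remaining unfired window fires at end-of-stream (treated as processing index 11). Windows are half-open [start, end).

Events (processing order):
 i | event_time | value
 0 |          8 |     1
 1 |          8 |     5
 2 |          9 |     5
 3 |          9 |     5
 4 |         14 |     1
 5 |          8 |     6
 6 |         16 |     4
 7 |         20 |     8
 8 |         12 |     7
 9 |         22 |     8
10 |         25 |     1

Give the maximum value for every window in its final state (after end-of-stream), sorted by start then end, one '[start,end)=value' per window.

i=0 t=8 v=1: → [8,13); WM=5
i=1 t=8 v=5: → [8,13); WM=5
i=2 t=9 v=5: → [8,14); WM=6
i=3 t=9 v=5: → [8,14); WM=6
i=4 t=14 v=1: → [14,19); WM=11
i=5 t=8 v=6: DROP (t<11-2); WM=11
i=6 t=16 v=4: → [14,21); WM=13
i=7 t=20 v=8: → [14,25); WM=17
i=8 t=12 v=7: DROP (t<17-2); WM=17
i=9 t=22 v=8: → [14,27); WM=19
i=10 t=25 v=1: → [14,30); WM=22

[8,14)=5 [14,30)=8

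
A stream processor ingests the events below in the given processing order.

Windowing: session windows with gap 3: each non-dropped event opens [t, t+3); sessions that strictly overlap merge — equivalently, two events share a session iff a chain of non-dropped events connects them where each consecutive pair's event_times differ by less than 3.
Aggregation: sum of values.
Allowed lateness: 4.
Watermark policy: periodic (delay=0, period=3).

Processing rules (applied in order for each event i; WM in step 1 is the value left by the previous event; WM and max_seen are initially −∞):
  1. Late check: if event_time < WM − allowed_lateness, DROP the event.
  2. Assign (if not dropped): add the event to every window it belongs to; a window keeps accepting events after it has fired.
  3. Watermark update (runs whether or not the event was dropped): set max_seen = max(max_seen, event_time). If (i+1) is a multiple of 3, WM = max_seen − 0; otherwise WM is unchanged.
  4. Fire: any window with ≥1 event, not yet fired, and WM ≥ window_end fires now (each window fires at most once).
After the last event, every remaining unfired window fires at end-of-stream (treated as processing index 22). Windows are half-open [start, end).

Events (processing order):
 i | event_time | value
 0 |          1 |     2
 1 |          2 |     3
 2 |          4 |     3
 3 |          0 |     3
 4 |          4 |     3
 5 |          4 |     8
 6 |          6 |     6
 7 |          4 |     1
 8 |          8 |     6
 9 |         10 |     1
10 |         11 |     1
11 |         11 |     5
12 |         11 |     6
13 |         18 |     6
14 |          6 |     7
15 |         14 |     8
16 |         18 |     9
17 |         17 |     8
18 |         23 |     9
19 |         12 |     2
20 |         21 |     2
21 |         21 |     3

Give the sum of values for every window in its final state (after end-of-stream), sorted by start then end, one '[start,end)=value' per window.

[0,14)=48 [14,17)=8 [17,21)=23 [21,26)=14

i=0 t=1 v=2: → [1,4); WM=−∞
i=1 t=2 v=3: → [1,5); WM=−∞
i=2 t=4 v=3: → [1,7); WM=4
i=3 t=0 v=3: → [0,7); WM=4
i=4 t=4 v=3: → [0,7); WM=4
i=5 t=4 v=8: → [0,7); WM=4
i=6 t=6 v=6: → [0,9); WM=4
i=7 t=4 v=1: → [0,9); WM=4
i=8 t=8 v=6: → [0,11); WM=8
i=9 t=10 v=1: → [0,13); WM=8
i=10 t=11 v=1: → [0,14); WM=8
i=11 t=11 v=5: → [0,14); WM=11
i=12 t=11 v=6: → [0,14); WM=11
i=13 t=18 v=6: → [18,21); WM=11
i=14 t=6 v=7: DROP (t<11-4); WM=18
i=15 t=14 v=8: → [14,17); WM=18
i=16 t=18 v=9: → [18,21); WM=18
i=17 t=17 v=8: → [17,21); WM=18
i=18 t=23 v=9: → [23,26); WM=18
i=19 t=12 v=2: DROP (t<18-4); WM=18
i=20 t=21 v=2: → [21,26); WM=23
i=21 t=21 v=3: → [21,26); WM=23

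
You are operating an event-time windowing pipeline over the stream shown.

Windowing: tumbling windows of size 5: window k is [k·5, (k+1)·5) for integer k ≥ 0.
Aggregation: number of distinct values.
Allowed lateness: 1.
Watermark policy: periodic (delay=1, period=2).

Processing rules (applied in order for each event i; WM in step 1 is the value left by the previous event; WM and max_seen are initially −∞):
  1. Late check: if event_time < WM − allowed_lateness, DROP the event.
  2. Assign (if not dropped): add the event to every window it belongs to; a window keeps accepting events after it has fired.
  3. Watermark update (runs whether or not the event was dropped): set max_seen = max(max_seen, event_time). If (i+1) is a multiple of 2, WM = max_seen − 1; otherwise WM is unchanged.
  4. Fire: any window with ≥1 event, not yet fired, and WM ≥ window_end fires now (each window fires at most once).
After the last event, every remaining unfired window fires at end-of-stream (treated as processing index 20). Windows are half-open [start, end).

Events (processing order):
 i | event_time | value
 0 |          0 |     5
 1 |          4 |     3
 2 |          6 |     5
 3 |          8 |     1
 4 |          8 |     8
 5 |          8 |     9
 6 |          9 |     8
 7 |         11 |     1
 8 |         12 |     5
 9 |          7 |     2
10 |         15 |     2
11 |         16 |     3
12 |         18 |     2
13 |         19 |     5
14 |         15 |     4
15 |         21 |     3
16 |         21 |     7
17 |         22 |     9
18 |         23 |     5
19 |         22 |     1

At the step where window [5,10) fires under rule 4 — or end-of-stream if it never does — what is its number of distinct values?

i=0 t=0 v=5: → [0,5); WM=−∞
i=1 t=4 v=3: → [0,5); WM=3
i=2 t=6 v=5: → [5,10); WM=3
i=3 t=8 v=1: → [5,10); WM=7; [0,5) fires=2
i=4 t=8 v=8: → [5,10); WM=7
i=5 t=8 v=9: → [5,10); WM=7
i=6 t=9 v=8: → [5,10); WM=7
i=7 t=11 v=1: → [10,15); WM=10; [5,10) fires=4
i=8 t=12 v=5: → [10,15); WM=10
i=9 t=7 v=2: DROP (t<10-1); WM=11
i=10 t=15 v=2: → [15,20); WM=11
i=11 t=16 v=3: → [15,20); WM=15; [10,15) fires=2
i=12 t=18 v=2: → [15,20); WM=15
i=13 t=19 v=5: → [15,20); WM=18
i=14 t=15 v=4: DROP (t<18-1); WM=18
i=15 t=21 v=3: → [20,25); WM=20; [15,20) fires=3
i=16 t=21 v=7: → [20,25); WM=20
i=17 t=22 v=9: → [20,25); WM=21
i=18 t=23 v=5: → [20,25); WM=21
i=19 t=22 v=1: → [20,25); WM=22

4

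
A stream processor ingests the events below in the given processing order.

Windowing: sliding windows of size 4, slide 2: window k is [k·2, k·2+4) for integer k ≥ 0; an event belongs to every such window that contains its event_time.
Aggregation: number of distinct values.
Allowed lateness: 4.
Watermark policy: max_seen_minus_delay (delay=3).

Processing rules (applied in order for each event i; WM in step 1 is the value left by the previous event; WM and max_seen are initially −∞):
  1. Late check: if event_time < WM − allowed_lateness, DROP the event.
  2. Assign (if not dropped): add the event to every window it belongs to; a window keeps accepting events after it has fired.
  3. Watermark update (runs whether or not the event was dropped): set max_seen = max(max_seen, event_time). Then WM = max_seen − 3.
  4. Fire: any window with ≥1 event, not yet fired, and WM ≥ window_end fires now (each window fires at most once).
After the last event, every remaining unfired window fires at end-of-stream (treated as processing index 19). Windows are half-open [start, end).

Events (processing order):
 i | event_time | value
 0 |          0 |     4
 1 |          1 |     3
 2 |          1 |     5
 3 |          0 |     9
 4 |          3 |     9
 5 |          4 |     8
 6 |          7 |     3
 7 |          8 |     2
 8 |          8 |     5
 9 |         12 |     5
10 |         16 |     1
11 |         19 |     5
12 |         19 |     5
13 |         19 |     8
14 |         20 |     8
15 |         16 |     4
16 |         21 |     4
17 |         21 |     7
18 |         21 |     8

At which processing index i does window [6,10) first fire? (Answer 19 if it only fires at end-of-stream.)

i=0 t=0 v=4: → [0,4); WM=-3
i=1 t=1 v=3: → [0,4); WM=-2
i=2 t=1 v=5: → [0,4); WM=-2
i=3 t=0 v=9: → [0,4); WM=-2
i=4 t=3 v=9: → [2,6),[0,4); WM=0
i=5 t=4 v=8: → [4,8),[2,6); WM=1
i=6 t=7 v=3: → [6,10),[4,8); WM=4; [0,4) fires=4
i=7 t=8 v=2: → [8,12),[6,10); WM=5
i=8 t=8 v=5: → [8,12),[6,10); WM=5
i=9 t=12 v=5: → [12,16),[10,14); WM=9; [2,6) fires=2 [4,8) fires=2
i=10 t=16 v=1: → [16,20),[14,18); WM=13; [6,10) fires=3 [8,12) fires=2
i=11 t=19 v=5: → [18,22),[16,20); WM=16; [10,14) fires=1 [12,16) fires=1
i=12 t=19 v=5: → [18,22),[16,20); WM=16
i=13 t=19 v=8: → [18,22),[16,20); WM=16
i=14 t=20 v=8: → [20,24),[18,22); WM=17
i=15 t=16 v=4: → [16,20),[14,18); WM=17
i=16 t=21 v=4: → [20,24),[18,22); WM=18; [14,18) fires=2
i=17 t=21 v=7: → [20,24),[18,22); WM=18
i=18 t=21 v=8: → [20,24),[18,22); WM=18

10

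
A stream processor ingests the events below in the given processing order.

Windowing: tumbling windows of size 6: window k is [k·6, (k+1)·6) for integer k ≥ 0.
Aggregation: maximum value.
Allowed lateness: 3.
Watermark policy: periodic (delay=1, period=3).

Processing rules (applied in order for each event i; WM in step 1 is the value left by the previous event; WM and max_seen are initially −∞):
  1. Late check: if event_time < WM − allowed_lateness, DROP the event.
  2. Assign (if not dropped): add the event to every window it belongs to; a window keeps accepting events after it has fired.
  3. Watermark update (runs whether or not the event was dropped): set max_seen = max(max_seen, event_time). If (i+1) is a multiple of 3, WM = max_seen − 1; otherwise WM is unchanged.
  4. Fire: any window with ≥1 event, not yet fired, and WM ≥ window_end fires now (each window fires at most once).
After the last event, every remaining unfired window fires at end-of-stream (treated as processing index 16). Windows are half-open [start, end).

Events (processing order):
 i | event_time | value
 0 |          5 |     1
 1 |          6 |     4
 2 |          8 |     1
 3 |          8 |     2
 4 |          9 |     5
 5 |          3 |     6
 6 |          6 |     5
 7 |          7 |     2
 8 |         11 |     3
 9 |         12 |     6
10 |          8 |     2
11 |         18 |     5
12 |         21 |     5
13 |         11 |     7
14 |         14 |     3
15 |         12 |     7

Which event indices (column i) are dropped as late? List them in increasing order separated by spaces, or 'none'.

5 13 15

i=0 t=5 v=1: → [0,6); WM=−∞
i=1 t=6 v=4: → [6,12); WM=−∞
i=2 t=8 v=1: → [6,12); WM=7; [0,6) fires=1
i=3 t=8 v=2: → [6,12); WM=7
i=4 t=9 v=5: → [6,12); WM=7
i=5 t=3 v=6: DROP (t<7-3); WM=8
i=6 t=6 v=5: → [6,12); WM=8
i=7 t=7 v=2: → [6,12); WM=8
i=8 t=11 v=3: → [6,12); WM=10
i=9 t=12 v=6: → [12,18); WM=10
i=10 t=8 v=2: → [6,12); WM=10
i=11 t=18 v=5: → [18,24); WM=17; [6,12) fires=5
i=12 t=21 v=5: → [18,24); WM=17
i=13 t=11 v=7: DROP (t<17-3); WM=17
i=14 t=14 v=3: → [12,18); WM=20; [12,18) fires=6
i=15 t=12 v=7: DROP (t<20-3); WM=20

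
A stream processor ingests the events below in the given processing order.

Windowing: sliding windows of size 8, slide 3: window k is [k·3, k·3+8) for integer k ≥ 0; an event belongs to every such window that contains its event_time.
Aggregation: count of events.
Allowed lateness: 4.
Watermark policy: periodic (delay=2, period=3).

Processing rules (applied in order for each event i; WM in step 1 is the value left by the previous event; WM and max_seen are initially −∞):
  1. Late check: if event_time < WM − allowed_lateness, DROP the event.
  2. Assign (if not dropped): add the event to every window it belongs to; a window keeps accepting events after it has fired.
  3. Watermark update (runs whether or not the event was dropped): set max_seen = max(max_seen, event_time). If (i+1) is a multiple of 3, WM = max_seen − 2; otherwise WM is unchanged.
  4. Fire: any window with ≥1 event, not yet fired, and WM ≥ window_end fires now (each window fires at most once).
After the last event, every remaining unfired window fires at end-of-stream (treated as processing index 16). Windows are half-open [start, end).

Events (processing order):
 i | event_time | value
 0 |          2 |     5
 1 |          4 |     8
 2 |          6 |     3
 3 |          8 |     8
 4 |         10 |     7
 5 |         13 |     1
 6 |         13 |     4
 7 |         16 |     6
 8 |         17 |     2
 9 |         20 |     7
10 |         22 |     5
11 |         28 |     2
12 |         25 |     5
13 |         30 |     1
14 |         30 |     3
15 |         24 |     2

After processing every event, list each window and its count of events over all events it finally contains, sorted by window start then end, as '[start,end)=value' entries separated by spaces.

[0,8)=3 [3,11)=4 [6,14)=5 [9,17)=4 [12,20)=4 [15,23)=4 [18,26)=4 [21,29)=4 [24,32)=5 [27,35)=3 [30,38)=2

i=0 t=2 v=5: → [0,8); WM=−∞
i=1 t=4 v=8: → [3,11),[0,8); WM=−∞
i=2 t=6 v=3: → [6,14),[3,11),[0,8); WM=4
i=3 t=8 v=8: → [6,14),[3,11); WM=4
i=4 t=10 v=7: → [9,17),[6,14),[3,11); WM=4
i=5 t=13 v=1: → [12,20),[9,17),[6,14); WM=11; [0,8) fires=3 [3,11) fires=4
i=6 t=13 v=4: → [12,20),[9,17),[6,14); WM=11
i=7 t=16 v=6: → [15,23),[12,20),[9,17); WM=11
i=8 t=17 v=2: → [15,23),[12,20); WM=15; [6,14) fires=5
i=9 t=20 v=7: → [18,26),[15,23); WM=15
i=10 t=22 v=5: → [21,29),[18,26),[15,23); WM=15
i=11 t=28 v=2: → [27,35),[24,32),[21,29); WM=26; [9,17) fires=4 [12,20) fires=4 [15,23) fires=4 [18,26) fires=2
i=12 t=25 v=5: → [24,32),[21,29),[18,26); WM=26
i=13 t=30 v=1: → [30,38),[27,35),[24,32); WM=26
i=14 t=30 v=3: → [30,38),[27,35),[24,32); WM=28
i=15 t=24 v=2: → [24,32),[21,29),[18,26); WM=28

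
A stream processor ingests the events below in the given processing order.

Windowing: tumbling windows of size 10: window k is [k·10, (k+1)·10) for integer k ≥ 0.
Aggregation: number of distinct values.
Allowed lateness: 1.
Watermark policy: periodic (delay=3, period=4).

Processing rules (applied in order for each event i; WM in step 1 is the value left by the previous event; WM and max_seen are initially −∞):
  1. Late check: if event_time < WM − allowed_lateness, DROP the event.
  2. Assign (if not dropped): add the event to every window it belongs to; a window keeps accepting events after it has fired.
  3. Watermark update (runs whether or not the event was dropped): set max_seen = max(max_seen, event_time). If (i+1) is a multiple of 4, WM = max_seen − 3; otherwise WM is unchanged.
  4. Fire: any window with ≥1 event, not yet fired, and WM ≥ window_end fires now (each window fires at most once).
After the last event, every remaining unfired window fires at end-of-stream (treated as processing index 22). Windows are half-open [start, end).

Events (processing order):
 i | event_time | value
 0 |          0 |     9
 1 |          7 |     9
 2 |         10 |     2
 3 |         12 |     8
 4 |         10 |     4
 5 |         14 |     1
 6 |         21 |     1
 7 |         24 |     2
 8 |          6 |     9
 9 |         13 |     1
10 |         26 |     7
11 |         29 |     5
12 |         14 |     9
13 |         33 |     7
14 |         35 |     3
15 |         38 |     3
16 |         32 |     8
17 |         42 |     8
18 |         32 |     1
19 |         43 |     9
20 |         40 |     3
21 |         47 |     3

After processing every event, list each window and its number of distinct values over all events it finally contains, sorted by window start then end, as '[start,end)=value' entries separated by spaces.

[0,10)=1 [10,20)=4 [20,30)=4 [30,40)=2 [40,50)=3

i=0 t=0 v=9: → [0,10); WM=−∞
i=1 t=7 v=9: → [0,10); WM=−∞
i=2 t=10 v=2: → [10,20); WM=−∞
i=3 t=12 v=8: → [10,20); WM=9
i=4 t=10 v=4: → [10,20); WM=9
i=5 t=14 v=1: → [10,20); WM=9
i=6 t=21 v=1: → [20,30); WM=9
i=7 t=24 v=2: → [20,30); WM=21; [0,10) fires=1 [10,20) fires=4
i=8 t=6 v=9: DROP (t<21-1); WM=21
i=9 t=13 v=1: DROP (t<21-1); WM=21
i=10 t=26 v=7: → [20,30); WM=21
i=11 t=29 v=5: → [20,30); WM=26
i=12 t=14 v=9: DROP (t<26-1); WM=26
i=13 t=33 v=7: → [30,40); WM=26
i=14 t=35 v=3: → [30,40); WM=26
i=15 t=38 v=3: → [30,40); WM=35; [20,30) fires=4
i=16 t=32 v=8: DROP (t<35-1); WM=35
i=17 t=42 v=8: → [40,50); WM=35
i=18 t=32 v=1: DROP (t<35-1); WM=35
i=19 t=43 v=9: → [40,50); WM=40; [30,40) fires=2
i=20 t=40 v=3: → [40,50); WM=40
i=21 t=47 v=3: → [40,50); WM=40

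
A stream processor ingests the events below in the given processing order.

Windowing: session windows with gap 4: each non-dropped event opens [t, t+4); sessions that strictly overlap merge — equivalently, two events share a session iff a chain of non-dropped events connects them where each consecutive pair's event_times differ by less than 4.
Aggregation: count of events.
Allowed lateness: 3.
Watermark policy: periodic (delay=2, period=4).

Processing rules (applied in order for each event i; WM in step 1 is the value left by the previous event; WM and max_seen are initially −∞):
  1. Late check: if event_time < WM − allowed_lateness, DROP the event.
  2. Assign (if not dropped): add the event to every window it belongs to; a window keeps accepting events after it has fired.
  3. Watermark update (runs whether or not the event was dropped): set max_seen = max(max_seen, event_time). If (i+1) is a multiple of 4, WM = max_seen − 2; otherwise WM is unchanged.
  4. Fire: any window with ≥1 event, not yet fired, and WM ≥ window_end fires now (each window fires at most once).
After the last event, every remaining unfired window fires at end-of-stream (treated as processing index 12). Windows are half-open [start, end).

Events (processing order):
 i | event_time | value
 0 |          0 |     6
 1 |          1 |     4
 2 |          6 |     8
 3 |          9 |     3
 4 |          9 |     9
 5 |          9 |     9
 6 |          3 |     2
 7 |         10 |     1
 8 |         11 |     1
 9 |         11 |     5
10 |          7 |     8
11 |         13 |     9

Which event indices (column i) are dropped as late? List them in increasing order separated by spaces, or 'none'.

i=0 t=0 v=6: → [0,4); WM=−∞
i=1 t=1 v=4: → [0,5); WM=−∞
i=2 t=6 v=8: → [6,10); WM=−∞
i=3 t=9 v=3: → [6,13); WM=7
i=4 t=9 v=9: → [6,13); WM=7
i=5 t=9 v=9: → [6,13); WM=7
i=6 t=3 v=2: DROP (t<7-3); WM=7
i=7 t=10 v=1: → [6,14); WM=8
i=8 t=11 v=1: → [6,15); WM=8
i=9 t=11 v=5: → [6,15); WM=8
i=10 t=7 v=8: → [6,15); WM=8
i=11 t=13 v=9: → [6,17); WM=11

6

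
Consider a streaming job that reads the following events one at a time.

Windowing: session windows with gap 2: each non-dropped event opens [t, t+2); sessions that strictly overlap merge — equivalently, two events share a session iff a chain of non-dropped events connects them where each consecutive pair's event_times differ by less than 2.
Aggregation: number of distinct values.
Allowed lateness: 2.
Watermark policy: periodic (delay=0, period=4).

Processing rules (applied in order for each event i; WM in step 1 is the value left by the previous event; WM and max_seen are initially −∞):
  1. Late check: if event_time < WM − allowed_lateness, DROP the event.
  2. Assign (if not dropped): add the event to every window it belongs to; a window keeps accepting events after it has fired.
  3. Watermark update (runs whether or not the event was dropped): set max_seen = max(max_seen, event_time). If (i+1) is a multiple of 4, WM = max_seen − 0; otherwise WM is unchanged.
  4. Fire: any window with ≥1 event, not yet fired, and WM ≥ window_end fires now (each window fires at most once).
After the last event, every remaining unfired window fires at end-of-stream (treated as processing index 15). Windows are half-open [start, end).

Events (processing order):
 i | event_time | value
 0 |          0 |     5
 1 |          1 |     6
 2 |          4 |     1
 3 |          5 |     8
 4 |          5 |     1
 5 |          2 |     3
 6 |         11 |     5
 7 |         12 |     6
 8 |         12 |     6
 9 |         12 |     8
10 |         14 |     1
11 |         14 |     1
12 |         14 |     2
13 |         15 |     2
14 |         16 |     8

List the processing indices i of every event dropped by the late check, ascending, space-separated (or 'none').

5

i=0 t=0 v=5: → [0,2); WM=−∞
i=1 t=1 v=6: → [0,3); WM=−∞
i=2 t=4 v=1: → [4,6); WM=−∞
i=3 t=5 v=8: → [4,7); WM=5
i=4 t=5 v=1: → [4,7); WM=5
i=5 t=2 v=3: DROP (t<5-2); WM=5
i=6 t=11 v=5: → [11,13); WM=5
i=7 t=12 v=6: → [11,14); WM=12
i=8 t=12 v=6: → [11,14); WM=12
i=9 t=12 v=8: → [11,14); WM=12
i=10 t=14 v=1: → [14,16); WM=12
i=11 t=14 v=1: → [14,16); WM=14
i=12 t=14 v=2: → [14,16); WM=14
i=13 t=15 v=2: → [14,17); WM=14
i=14 t=16 v=8: → [14,18); WM=14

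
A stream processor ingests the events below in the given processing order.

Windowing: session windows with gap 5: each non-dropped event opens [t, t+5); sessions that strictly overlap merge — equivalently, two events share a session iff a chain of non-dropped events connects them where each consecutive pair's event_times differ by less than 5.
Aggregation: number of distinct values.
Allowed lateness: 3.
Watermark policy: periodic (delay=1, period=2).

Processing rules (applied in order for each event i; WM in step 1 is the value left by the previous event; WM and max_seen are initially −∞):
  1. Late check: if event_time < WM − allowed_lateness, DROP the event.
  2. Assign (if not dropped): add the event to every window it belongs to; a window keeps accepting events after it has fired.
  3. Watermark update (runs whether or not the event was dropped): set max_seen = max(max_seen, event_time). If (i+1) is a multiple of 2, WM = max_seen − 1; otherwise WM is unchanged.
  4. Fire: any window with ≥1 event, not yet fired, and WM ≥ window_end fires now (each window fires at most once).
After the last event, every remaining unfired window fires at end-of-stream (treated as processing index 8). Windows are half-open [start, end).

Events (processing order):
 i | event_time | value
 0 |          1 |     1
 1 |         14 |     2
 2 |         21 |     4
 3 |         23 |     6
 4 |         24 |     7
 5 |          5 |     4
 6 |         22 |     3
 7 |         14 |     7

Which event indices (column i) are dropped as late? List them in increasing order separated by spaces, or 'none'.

i=0 t=1 v=1: → [1,6); WM=−∞
i=1 t=14 v=2: → [14,19); WM=13
i=2 t=21 v=4: → [21,26); WM=13
i=3 t=23 v=6: → [21,28); WM=22
i=4 t=24 v=7: → [21,29); WM=22
i=5 t=5 v=4: DROP (t<22-3); WM=23
i=6 t=22 v=3: → [21,29); WM=23
i=7 t=14 v=7: DROP (t<23-3); WM=23

5 7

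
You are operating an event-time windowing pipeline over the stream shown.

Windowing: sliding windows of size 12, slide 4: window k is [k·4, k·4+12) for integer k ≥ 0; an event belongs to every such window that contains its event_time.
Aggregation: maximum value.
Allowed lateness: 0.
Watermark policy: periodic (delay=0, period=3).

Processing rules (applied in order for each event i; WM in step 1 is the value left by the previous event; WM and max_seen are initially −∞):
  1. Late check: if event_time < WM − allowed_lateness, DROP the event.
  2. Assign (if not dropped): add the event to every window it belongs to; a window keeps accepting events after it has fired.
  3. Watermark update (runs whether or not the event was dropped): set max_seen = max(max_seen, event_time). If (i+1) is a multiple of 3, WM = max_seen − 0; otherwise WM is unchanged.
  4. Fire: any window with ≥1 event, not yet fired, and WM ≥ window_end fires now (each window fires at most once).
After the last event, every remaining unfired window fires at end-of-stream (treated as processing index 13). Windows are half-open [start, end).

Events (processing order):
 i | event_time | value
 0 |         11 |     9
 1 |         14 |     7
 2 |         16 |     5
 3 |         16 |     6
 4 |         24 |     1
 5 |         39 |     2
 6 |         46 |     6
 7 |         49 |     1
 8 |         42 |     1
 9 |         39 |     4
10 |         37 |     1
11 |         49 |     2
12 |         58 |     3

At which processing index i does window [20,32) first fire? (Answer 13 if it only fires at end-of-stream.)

5

i=0 t=11 v=9: → [8,20),[4,16),[0,12); WM=−∞
i=1 t=14 v=7: → [12,24),[8,20),[4,16); WM=−∞
i=2 t=16 v=5: → [16,28),[12,24),[8,20); WM=16; [0,12) fires=9 [4,16) fires=9
i=3 t=16 v=6: → [16,28),[12,24),[8,20); WM=16
i=4 t=24 v=1: → [24,36),[20,32),[16,28); WM=16
i=5 t=39 v=2: → [36,48),[32,44),[28,40); WM=39; [8,20) fires=9 [12,24) fires=7 [16,28) fires=6 [20,32) fires=1 [24,36) fires=1
i=6 t=46 v=6: → [44,56),[40,52),[36,48); WM=39
i=7 t=49 v=1: → [48,60),[44,56),[40,52); WM=39
i=8 t=42 v=1: → [40,52),[36,48),[32,44); WM=49; [28,40) fires=2 [32,44) fires=2 [36,48) fires=6
i=9 t=39 v=4: DROP (t<49-0); WM=49
i=10 t=37 v=1: DROP (t<49-0); WM=49
i=11 t=49 v=2: → [48,60),[44,56),[40,52); WM=49
i=12 t=58 v=3: → [56,68),[52,64),[48,60); WM=49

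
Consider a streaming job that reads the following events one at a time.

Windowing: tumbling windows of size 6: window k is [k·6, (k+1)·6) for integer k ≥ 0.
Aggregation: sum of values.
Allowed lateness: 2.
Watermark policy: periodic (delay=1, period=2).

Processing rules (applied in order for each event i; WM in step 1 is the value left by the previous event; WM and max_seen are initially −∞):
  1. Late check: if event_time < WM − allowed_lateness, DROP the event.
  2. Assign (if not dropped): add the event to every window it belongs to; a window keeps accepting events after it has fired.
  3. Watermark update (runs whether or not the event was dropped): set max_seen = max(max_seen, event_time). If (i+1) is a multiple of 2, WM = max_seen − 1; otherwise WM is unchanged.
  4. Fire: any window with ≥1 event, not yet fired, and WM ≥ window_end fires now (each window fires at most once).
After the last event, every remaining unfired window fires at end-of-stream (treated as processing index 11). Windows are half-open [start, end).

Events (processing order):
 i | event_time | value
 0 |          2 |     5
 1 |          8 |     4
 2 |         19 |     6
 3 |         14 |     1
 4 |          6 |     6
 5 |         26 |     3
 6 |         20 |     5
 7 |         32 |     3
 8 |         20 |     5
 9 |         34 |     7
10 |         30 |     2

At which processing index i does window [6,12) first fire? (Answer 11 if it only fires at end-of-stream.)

i=0 t=2 v=5: → [0,6); WM=−∞
i=1 t=8 v=4: → [6,12); WM=7; [0,6) fires=5
i=2 t=19 v=6: → [18,24); WM=7
i=3 t=14 v=1: → [12,18); WM=18; [6,12) fires=4 [12,18) fires=1
i=4 t=6 v=6: DROP (t<18-2); WM=18
i=5 t=26 v=3: → [24,30); WM=25; [18,24) fires=6
i=6 t=20 v=5: DROP (t<25-2); WM=25
i=7 t=32 v=3: → [30,36); WM=31; [24,30) fires=3
i=8 t=20 v=5: DROP (t<31-2); WM=31
i=9 t=34 v=7: → [30,36); WM=33
i=10 t=30 v=2: DROP (t<33-2); WM=33

3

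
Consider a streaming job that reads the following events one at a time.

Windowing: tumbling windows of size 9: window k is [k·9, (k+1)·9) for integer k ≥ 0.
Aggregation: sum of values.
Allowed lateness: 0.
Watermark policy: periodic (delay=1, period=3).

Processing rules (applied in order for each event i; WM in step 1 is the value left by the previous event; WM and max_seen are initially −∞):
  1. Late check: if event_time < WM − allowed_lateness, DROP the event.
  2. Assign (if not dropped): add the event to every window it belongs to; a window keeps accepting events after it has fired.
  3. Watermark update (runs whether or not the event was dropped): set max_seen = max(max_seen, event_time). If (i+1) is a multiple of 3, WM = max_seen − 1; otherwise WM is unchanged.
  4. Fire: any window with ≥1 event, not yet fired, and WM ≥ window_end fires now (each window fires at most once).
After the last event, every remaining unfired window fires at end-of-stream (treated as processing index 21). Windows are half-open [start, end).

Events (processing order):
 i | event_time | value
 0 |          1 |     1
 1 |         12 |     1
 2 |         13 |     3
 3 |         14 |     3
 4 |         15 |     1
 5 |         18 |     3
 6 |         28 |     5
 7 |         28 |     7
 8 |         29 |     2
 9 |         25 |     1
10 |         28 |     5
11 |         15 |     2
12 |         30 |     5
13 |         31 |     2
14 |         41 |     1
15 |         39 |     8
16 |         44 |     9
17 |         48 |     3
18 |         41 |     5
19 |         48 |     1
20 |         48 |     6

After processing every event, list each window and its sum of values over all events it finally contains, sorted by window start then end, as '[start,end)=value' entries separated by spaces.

[0,9)=1 [9,18)=8 [18,27)=3 [27,36)=26 [36,45)=10 [45,54)=10

i=0 t=1 v=1: → [0,9); WM=−∞
i=1 t=12 v=1: → [9,18); WM=−∞
i=2 t=13 v=3: → [9,18); WM=12; [0,9) fires=1
i=3 t=14 v=3: → [9,18); WM=12
i=4 t=15 v=1: → [9,18); WM=12
i=5 t=18 v=3: → [18,27); WM=17
i=6 t=28 v=5: → [27,36); WM=17
i=7 t=28 v=7: → [27,36); WM=17
i=8 t=29 v=2: → [27,36); WM=28; [9,18) fires=8 [18,27) fires=3
i=9 t=25 v=1: DROP (t<28-0); WM=28
i=10 t=28 v=5: → [27,36); WM=28
i=11 t=15 v=2: DROP (t<28-0); WM=28
i=12 t=30 v=5: → [27,36); WM=28
i=13 t=31 v=2: → [27,36); WM=28
i=14 t=41 v=1: → [36,45); WM=40; [27,36) fires=26
i=15 t=39 v=8: DROP (t<40-0); WM=40
i=16 t=44 v=9: → [36,45); WM=40
i=17 t=48 v=3: → [45,54); WM=47; [36,45) fires=10
i=18 t=41 v=5: DROP (t<47-0); WM=47
i=19 t=48 v=1: → [45,54); WM=47
i=20 t=48 v=6: → [45,54); WM=47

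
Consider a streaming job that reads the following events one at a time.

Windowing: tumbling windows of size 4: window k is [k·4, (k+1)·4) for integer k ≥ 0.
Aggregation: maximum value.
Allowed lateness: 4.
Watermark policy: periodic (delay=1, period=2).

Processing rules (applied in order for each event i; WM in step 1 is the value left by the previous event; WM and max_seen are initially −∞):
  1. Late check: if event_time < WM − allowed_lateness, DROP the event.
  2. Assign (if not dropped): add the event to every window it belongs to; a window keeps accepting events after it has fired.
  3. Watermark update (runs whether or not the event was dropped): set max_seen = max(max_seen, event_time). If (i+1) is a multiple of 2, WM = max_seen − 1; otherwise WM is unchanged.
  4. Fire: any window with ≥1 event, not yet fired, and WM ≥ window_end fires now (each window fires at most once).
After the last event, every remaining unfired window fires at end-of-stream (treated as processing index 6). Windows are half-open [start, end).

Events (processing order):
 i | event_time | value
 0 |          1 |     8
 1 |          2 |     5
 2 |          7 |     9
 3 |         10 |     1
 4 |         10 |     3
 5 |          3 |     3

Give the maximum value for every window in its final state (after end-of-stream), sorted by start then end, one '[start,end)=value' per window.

[0,4)=8 [4,8)=9 [8,12)=3

i=0 t=1 v=8: → [0,4); WM=−∞
i=1 t=2 v=5: → [0,4); WM=1
i=2 t=7 v=9: → [4,8); WM=1
i=3 t=10 v=1: → [8,12); WM=9; [0,4) fires=8 [4,8) fires=9
i=4 t=10 v=3: → [8,12); WM=9
i=5 t=3 v=3: DROP (t<9-4); WM=9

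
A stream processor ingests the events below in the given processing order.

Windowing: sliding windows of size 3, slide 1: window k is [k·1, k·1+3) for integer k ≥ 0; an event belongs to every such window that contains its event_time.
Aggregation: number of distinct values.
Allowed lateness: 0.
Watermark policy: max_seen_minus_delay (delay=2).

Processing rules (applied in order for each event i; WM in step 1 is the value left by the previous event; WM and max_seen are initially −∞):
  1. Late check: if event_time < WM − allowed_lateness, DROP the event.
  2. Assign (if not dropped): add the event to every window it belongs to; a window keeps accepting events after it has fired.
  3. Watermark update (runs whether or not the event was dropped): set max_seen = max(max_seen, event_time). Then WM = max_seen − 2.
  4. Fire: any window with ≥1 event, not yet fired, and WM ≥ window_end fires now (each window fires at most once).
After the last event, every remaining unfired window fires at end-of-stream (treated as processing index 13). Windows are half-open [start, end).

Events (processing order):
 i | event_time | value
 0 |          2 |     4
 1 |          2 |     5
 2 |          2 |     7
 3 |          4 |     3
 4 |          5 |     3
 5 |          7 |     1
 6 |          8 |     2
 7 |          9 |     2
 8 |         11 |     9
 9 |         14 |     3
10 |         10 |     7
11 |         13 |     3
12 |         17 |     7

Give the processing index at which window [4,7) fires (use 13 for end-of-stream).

i=0 t=2 v=4: → [2,5),[1,4),[0,3); WM=0
i=1 t=2 v=5: → [2,5),[1,4),[0,3); WM=0
i=2 t=2 v=7: → [2,5),[1,4),[0,3); WM=0
i=3 t=4 v=3: → [4,7),[3,6),[2,5); WM=2
i=4 t=5 v=3: → [5,8),[4,7),[3,6); WM=3; [0,3) fires=3
i=5 t=7 v=1: → [7,10),[6,9),[5,8); WM=5; [1,4) fires=3 [2,5) fires=4
i=6 t=8 v=2: → [8,11),[7,10),[6,9); WM=6; [3,6) fires=1
i=7 t=9 v=2: → [9,12),[8,11),[7,10); WM=7; [4,7) fires=1
i=8 t=11 v=9: → [11,14),[10,13),[9,12); WM=9; [5,8) fires=2 [6,9) fires=2
i=9 t=14 v=3: → [14,17),[13,16),[12,15); WM=12; [7,10) fires=2 [8,11) fires=1 [9,12) fires=2
i=10 t=10 v=7: DROP (t<12-0); WM=12
i=11 t=13 v=3: → [13,16),[12,15),[11,14); WM=12
i=12 t=17 v=7: → [17,20),[16,19),[15,18); WM=15; [10,13) fires=1 [11,14) fires=2 [12,15) fires=1

7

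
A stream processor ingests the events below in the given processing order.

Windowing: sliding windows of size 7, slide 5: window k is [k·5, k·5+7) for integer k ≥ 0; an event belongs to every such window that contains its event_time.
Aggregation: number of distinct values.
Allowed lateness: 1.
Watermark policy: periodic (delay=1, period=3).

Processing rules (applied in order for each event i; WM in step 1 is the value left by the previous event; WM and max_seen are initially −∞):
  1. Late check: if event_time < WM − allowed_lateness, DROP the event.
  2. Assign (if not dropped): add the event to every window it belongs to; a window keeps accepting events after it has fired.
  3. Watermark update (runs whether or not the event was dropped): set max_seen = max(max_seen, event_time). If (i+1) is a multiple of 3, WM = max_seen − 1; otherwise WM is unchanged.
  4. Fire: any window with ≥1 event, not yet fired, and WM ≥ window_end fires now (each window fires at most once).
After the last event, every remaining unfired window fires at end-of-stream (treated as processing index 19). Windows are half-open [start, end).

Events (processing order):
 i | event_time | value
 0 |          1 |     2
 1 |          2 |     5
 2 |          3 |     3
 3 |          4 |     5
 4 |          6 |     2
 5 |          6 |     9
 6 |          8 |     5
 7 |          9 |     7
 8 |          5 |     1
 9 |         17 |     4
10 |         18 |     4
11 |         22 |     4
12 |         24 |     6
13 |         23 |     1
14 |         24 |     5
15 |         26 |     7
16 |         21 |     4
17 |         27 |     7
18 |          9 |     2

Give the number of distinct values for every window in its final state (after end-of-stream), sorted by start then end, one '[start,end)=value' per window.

[0,7)=5 [5,12)=5 [15,22)=1 [20,27)=5 [25,32)=1

i=0 t=1 v=2: → [0,7); WM=−∞
i=1 t=2 v=5: → [0,7); WM=−∞
i=2 t=3 v=3: → [0,7); WM=2
i=3 t=4 v=5: → [0,7); WM=2
i=4 t=6 v=2: → [5,12),[0,7); WM=2
i=5 t=6 v=9: → [5,12),[0,7); WM=5
i=6 t=8 v=5: → [5,12); WM=5
i=7 t=9 v=7: → [5,12); WM=5
i=8 t=5 v=1: → [5,12),[0,7); WM=8; [0,7) fires=5
i=9 t=17 v=4: → [15,22); WM=8
i=10 t=18 v=4: → [15,22); WM=8
i=11 t=22 v=4: → [20,27); WM=21; [5,12) fires=5
i=12 t=24 v=6: → [20,27); WM=21
i=13 t=23 v=1: → [20,27); WM=21
i=14 t=24 v=5: → [20,27); WM=23; [15,22) fires=1
i=15 t=26 v=7: → [25,32),[20,27); WM=23
i=16 t=21 v=4: DROP (t<23-1); WM=23
i=17 t=27 v=7: → [25,32); WM=26
i=18 t=9 v=2: DROP (t<26-1); WM=26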